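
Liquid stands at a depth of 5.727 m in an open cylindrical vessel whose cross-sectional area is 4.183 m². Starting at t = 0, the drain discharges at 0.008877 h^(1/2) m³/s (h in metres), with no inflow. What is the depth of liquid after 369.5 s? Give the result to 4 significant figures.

A dh/dt = −Q_out = −0.008877 √h.
This is separable: 2 d(√h)/dt = −0.008877/A, so √h = √h₀ − (0.008877/(2A)) t.
√h = √5.727 − 0.008877·369.5/(2·4.183) = 2.39312 − 0.392069 = 2.00105.
h = 2.00105² = 4.00418 m.

4.004 m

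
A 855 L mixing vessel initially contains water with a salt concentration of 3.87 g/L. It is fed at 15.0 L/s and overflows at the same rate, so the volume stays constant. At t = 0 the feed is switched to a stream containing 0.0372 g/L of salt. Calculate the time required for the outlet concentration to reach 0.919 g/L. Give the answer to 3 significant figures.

83.8 s

Species balance on the tank: V dC/dt = Q(C_in − C), so τ = V/Q = 57.000 s.
C(t) = C_in + (C₀ − C_in) e^(−t/τ). Set C = 0.919 and solve for t:
e^(−t/τ) = (C − C_in)/(C₀ − C_in) = (0.919 − 0.0372)/(3.87 − 0.0372) = 0.23007
t = −τ ln(…) = 57.000 × 1.4694 = 83.755 s.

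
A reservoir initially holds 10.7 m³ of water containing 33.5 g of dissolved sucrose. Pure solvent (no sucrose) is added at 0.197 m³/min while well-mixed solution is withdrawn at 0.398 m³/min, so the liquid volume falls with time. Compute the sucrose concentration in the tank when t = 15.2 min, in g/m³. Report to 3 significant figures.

Let m(t) be the amount of sucrose. Volume: V(t) = V₀ + (Q_in − Q_out) t = 10.7 − 0.20100 t; V(15.2) = 7.6448 m³.
No sucrose enters, so dm/dt = −Q_out · (m/V).
Separate: dm/m = −Q_out dt/V(t) ⇒ ln(m/m₀) = −(Q_out/(Q_in−Q_out)) ln(V/V₀).
m = m₀ (V₀/V)^(Q_out/(Q_in−Q_out)) = 33.5 × (10.7/7.6448)^(-1.9801) = 17.215 g.
C = m/V = 17.215/7.6448 = 2.2519 g/m³.

2.25 g/m³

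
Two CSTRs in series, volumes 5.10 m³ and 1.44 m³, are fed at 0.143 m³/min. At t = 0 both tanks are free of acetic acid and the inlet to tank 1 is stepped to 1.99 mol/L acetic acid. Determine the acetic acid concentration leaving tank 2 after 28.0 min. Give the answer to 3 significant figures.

Each tank obeys Vᵢ dCᵢ/dt = Q(Cᵢ₋₁ − Cᵢ), so τᵢ = Vᵢ/Q.
τ₁ = 5.10/0.143 = 35.664 min; τ₂ = 1.44/0.143 = 10.070 min.
Tank 1: C₁ = C_in(1 − e^(−t/τ₁)). Tank 2 (τ₁ ≠ τ₂): C₂ = C_in[1 − (τ₁ e^(−t/τ₁) − τ₂ e^(−t/τ₂))/(τ₁ − τ₂)].
At t = 28.0: e^(−t/τ₁) = 0.45607, e^(−t/τ₂) = 0.062004.
C₂ = 1.99·[1 − (35.664·0.45607 − 10.070·0.062004)/(25.594)] = 1.99·0.38888 = 0.77387 mol/L.

0.774 mol/L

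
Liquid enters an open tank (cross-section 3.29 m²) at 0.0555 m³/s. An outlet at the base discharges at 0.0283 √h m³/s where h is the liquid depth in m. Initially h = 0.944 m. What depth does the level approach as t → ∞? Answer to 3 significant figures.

Accumulation of liquid (constant cross-section A): A dh/dt = Q_in − 0.0283 √h. At steady state dh/dt = 0:
Q_in = 0.0283 √h_ss ⇒ √h_ss = 0.0555/0.0283 = 1.9611.
h_ss = 1.9611² = 3.8460 m. (Since h₀ = 0.944 m < h_ss, the level will rise toward this value.)

3.85 m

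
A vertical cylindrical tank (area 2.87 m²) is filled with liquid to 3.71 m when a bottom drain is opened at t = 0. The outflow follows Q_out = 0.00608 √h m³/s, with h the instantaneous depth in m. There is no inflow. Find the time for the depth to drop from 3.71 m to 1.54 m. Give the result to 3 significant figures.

647 s

With no inflow, A dh/dt = −0.00608 √h.
Separate and integrate: 2(√h − √h₀) = −(0.00608/A) t.
t = 2A(√h₀ − √h)/0.00608 = 2·2.87·(√3.71 − √1.54)/0.00608
  = 5.7400 × (1.9261 − 1.2410) / 0.00608 = 646.85 s.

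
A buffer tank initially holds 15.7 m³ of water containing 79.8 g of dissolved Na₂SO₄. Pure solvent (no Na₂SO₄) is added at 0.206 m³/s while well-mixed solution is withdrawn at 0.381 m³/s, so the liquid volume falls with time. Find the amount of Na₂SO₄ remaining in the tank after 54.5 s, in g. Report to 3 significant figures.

10.4 g

Let m(t) be the amount of Na₂SO₄. Volume: V(t) = V₀ + (Q_in − Q_out) t = 15.7 − 0.17500 t; V(54.5) = 6.1625 m³.
No Na₂SO₄ enters, so dm/dt = −Q_out · (m/V).
Separate: dm/m = −Q_out dt/V(t) ⇒ ln(m/m₀) = −(Q_out/(Q_in−Q_out)) ln(V/V₀).
m = m₀ (V₀/V)^(Q_out/(Q_in−Q_out)) = 79.8 × (15.7/6.1625)^(-2.1771) = 10.418 g.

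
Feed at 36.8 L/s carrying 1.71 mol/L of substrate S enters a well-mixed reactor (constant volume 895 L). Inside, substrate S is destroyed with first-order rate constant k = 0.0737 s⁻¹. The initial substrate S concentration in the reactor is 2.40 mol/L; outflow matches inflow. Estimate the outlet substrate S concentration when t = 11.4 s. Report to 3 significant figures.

Accumulation = in − out − consumed: V dC/dt = Q C_in − Q C − k V C.
dC/dt = (Q/V) C_in − (Q/V + k) C; effective rate a = Q/V + k = 0.041117 + 0.0737 = 0.11482 s⁻¹.
C_ss = Q C_in/(Q + kV) = 0.61237 mol/L; C(t) = C_ss + (C₀ − C_ss) e^(−a t).
C(11.4) = 0.61237 + (1.7876)·e^(−0.11482·11.4) = 0.61237 + (1.7876)·0.27011 = 1.0952 mol/L.

1.10 mol/L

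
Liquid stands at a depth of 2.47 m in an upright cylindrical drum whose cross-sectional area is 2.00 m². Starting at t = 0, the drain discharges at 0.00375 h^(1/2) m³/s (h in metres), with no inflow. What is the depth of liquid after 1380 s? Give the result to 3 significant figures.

0.0772 m

Unsteady balance on liquid volume: A dh/dt = −0.00375 √h.
∫ h^(−1/2) dh = −(0.00375/A) ∫ dt, giving 2√h = 2√h₀ − (0.00375/A) t.
√h = √2.47 − 0.00375·1380/(2·2.00) = 1.5716 − 1.2937 = 0.27787.
h = 0.27787² = 0.077214 m.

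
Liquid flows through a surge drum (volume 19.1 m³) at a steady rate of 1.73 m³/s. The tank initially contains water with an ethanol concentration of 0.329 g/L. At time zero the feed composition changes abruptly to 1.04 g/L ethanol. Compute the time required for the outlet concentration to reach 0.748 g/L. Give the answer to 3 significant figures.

9.83 s

Mass balance on the solute (V constant): V dC/dt = Q(C_in − C), so τ = V/Q = 11.040 s.
C(t) = C_in + (C₀ − C_in) e^(−t/τ). Set C = 0.748 and solve for t:
e^(−t/τ) = (C − C_in)/(C₀ − C_in) = (0.748 − 1.04)/(0.329 − 1.04) = 0.41069
t = −τ ln(…) = 11.040 × 0.88992 = 9.8251 s.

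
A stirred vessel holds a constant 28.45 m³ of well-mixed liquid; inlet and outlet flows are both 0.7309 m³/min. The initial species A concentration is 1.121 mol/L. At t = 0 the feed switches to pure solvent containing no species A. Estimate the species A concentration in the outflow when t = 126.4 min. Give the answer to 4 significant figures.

Mass balance on the solute (V constant): V dC/dt = Q(C_in − C).
So dC/dt = (C_in − C)/τ with τ = V/Q = 28.45/0.7309 = 38.9246 min.
Solution: C(t) = C_in + (C₀ − C_in) e^(−t/τ).
C(126.4) = 0 + (1.121 − 0)·e^(−126.4/38.9246) = 0 + (1.12100)·0.0388789 = 0.0435833 mol/L.

0.04358 mol/L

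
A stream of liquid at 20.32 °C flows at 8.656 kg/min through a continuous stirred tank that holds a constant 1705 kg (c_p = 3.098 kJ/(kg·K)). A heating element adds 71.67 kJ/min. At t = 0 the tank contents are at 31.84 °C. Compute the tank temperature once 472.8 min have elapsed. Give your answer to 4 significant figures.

Unsteady energy balance on the tank contents: M c_p dT/dt = ṁ c_p (T_in − T) + 71.67.
τ = M/ṁ = 196.973 min; T_ss = T_in + Q̇/(ṁ c_p) = 20.32 + 71.67/(8.656·3.098) = 22.9926 °C.
This is linear first-order; T(t) = T_ss + (T₀ − T_ss) e^(−t/τ).
T(472.8) = 22.9926 + (8.84737)·e^(−472.8/196.973) = 22.9926 + (8.84737)·0.0906883 = 23.7950 °C.

23.79 °C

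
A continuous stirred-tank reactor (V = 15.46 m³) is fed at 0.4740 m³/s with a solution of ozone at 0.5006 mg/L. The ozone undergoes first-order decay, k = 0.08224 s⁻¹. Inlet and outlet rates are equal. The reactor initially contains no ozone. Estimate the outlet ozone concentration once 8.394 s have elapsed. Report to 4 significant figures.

0.08325 mg/L

Accumulation = in − out − consumed: V dC/dt = Q C_in − Q C − k V C.
This is linear with rate a = Q/V + k = 0.112900 s⁻¹.
C_ss = Q C_in/(Q + kV) = 0.135946 mg/L; C(t) = C_ss + (C₀ − C_ss) e^(−a t).
C(8.394) = 0.135946 + (-0.135946)·e^(−0.112900·8.394) = 0.135946 + (-0.135946)·0.387639 = 0.0832481 mg/L.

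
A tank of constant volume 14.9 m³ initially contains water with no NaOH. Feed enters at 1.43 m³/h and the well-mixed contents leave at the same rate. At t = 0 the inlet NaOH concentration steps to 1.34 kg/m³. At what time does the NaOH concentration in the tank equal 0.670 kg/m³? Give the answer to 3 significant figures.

7.22 h

Accumulation = in − out for the solute gives V dC/dt = Q(C_in − C), so τ = V/Q = 10.420 h.
C(t) = C_in + (C₀ − C_in) e^(−t/τ). Set C = 0.670 and solve for t:
e^(−t/τ) = (C − C_in)/(C₀ − C_in) = (0.670 − 1.34)/(0 − 1.34) = 0.50000
t = −τ ln(…) = 10.420 × 0.69315 = 7.2223 h.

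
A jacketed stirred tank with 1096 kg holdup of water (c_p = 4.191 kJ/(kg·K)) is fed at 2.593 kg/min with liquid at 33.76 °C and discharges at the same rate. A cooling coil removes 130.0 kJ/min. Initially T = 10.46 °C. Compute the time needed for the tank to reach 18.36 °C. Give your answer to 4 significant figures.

Unsteady energy balance on the tank contents: M c_p dT/dt = ṁ c_p (T_in − T) − 130.0.
τ = M/ṁ = 422.676 min; T_ss = T_in − Q̇/(ṁ c_p) = 21.7975 °C.
T(t) = T_ss + (T₀ − T_ss) e^(−t/τ). Set T = 18.36:
e^(−t/τ) = (18.36 − 21.7975)/(10.46 − 21.7975) = 0.303195
t = −422.676 · ln(0.303195) = 504.413 min.

504.4 min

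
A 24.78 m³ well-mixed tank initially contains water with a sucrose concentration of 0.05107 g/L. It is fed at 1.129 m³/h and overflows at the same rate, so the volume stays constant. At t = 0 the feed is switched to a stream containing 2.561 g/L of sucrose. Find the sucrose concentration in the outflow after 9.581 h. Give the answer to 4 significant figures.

Transient balance on the dissolved component: V dC/dt = Q(C_in − C).
Time constant τ = V/Q = 24.78/1.129 = 21.9486 h.
Solution: C(t) = C_in + (C₀ − C_in) e^(−t/τ).
C(9.581) = 2.561 + (0.05107 − 2.561)·e^(−9.581/21.9486) = 2.561 + (-2.50993)·0.646282 = 0.938877 g/L.

0.9389 g/L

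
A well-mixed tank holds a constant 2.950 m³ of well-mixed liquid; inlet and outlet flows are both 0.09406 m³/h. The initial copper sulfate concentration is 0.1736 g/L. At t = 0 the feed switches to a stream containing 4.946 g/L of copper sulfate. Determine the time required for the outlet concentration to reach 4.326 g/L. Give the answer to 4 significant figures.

Species balance: V dC/dt = Q(C_in − C) ⇒ τ = V/Q = 31.3630 h.
C(t) = C_in + (C₀ − C_in) e^(−t/τ). Set C = 4.326 and solve for t:
e^(−t/τ) = (C − C_in)/(C₀ − C_in) = (4.326 − 4.946)/(0.1736 − 4.946) = 0.129914
t = −τ ln(…) = 31.3630 × 2.04089 = 64.0082 h.

64.01 h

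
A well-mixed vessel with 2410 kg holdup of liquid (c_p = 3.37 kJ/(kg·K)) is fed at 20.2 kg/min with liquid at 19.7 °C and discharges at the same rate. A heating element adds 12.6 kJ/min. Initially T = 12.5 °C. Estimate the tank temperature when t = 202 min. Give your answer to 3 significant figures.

18.5 °C

M c_p dT/dt = ṁ c_p (T_in − T) + Q̇.
Rearrange: dT/dt = (T_ss − T)/τ with τ = M/ṁ = 119.31 min and T_ss = T_in + Q̇/(ṁ c_p) = 19.885 °C.
Integrating: T(t) = T_ss + (T₀ − T_ss) e^(−t/τ).
T(202) = 19.885 + (-7.3851)·e^(−202/119.31) = 19.885 + (-7.3851)·0.18395 = 18.527 °C.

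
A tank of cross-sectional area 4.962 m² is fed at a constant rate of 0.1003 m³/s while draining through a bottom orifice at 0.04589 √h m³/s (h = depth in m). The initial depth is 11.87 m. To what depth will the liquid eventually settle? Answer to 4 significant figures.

Level balance: A dh/dt = 0.1003 − 0.04589 √h. Setting dh/dt = 0:
Q_in = 0.04589 √h_ss ⇒ √h_ss = 0.1003/0.04589 = 2.18566.
h_ss = 2.18566² = 4.77712 m. (Since h₀ = 11.87 m > h_ss, the level will fall toward this value.)

4.777 m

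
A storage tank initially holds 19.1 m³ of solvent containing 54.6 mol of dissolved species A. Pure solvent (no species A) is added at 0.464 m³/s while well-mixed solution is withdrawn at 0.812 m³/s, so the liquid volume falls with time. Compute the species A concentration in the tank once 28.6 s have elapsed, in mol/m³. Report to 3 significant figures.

Let m(t) be the amount of species A. Volume: V(t) = V₀ + (Q_in − Q_out) t = 19.1 − 0.34800 t; V(28.6) = 9.1472 m³.
Solute balance: dm/dt = 0 − Q_out C = −Q_out m/V(t).
dm/m = −Q_out dt/(V₀ − 0.34800 t); integrating gives ln(m/m₀) = −(Q_out/(Q_in−Q_out)) ln(V/V₀).
m = m₀ (V₀/V)^(Q_out/(Q_in−Q_out)) = 54.6 × (19.1/9.1472)^(-2.3333) = 9.7976 mol.
C = m/V = 9.7976/9.1472 = 1.0711 mol/m³.

1.07 mol/m³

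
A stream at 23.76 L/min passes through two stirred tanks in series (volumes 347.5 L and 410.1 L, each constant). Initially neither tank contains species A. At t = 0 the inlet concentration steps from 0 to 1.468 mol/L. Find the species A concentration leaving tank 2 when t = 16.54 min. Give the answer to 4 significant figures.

0.4094 mol/L

Time constants: τᵢ = Vᵢ/Q for each well-mixed tank.
τ₁ = 347.5/23.76 = 14.6254 min; τ₂ = 410.1/23.76 = 17.2601 min.
Tank 1: C₁ = C_in(1 − e^(−t/τ₁)). Tank 2 (τ₁ ≠ τ₂): C₂ = C_in[1 − (τ₁ e^(−t/τ₁) − τ₂ e^(−t/τ₂))/(τ₁ − τ₂)].
At t = 16.54: e^(−t/τ₁) = 0.322740, e^(−t/τ₂) = 0.383552.
C₂ = 1.468·[1 − (14.6254·0.322740 − 17.2601·0.383552)/(-2.63468)] = 1.468·0.278873 = 0.409385 mol/L.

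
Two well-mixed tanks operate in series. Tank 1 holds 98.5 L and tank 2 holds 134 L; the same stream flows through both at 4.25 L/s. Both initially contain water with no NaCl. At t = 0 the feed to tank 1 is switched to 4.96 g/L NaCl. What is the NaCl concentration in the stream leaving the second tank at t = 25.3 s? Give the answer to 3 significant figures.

1.19 g/L

Time constants: τᵢ = Vᵢ/Q for each well-mixed tank.
τ₁ = 98.5/4.25 = 23.176 s; τ₂ = 134/4.25 = 31.529 s.
Tank 1: C₁ = C_in(1 − e^(−t/τ₁)). Tank 2 (τ₁ ≠ τ₂): C₂ = C_in[1 − (τ₁ e^(−t/τ₁) − τ₂ e^(−t/τ₂))/(τ₁ − τ₂)].
At t = 25.3: e^(−t/τ₁) = 0.33567, e^(−t/τ₂) = 0.44824.
C₂ = 4.96·[1 − (23.176·0.33567 − 31.529·0.44824)/(-8.3529)] = 4.96·0.23942 = 1.1875 g/L.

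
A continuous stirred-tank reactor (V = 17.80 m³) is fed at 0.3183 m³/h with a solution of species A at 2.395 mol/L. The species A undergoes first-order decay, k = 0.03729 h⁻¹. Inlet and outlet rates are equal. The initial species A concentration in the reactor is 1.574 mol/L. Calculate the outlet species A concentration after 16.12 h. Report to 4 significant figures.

Species balance: V dC/dt = Q C_in − Q C − k V C.
dC/dt = (Q/V) C_in − (Q/V + k) C; effective rate a = Q/V + k = 0.0178820 + 0.03729 = 0.0551720 h⁻¹.
C_ss = Q C_in/(Q + kV) = 0.776253 mol/L; C(t) = C_ss + (C₀ − C_ss) e^(−a t).
C(16.12) = 0.776253 + (0.797747)·e^(−0.0551720·16.12) = 0.776253 + (0.797747)·0.410913 = 1.10406 mol/L.

1.104 mol/L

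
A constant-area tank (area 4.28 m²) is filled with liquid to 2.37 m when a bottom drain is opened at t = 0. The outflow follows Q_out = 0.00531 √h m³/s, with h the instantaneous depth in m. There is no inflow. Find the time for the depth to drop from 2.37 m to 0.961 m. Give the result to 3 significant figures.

901 s

Accumulation of liquid (constant cross-section A): A dh/dt = −0.00531 √h.
Separate and integrate: 2(√h − √h₀) = −(0.00531/A) t.
t = 2A(√h₀ − √h)/0.00531 = 2·4.28·(√2.37 − √0.961)/0.00531
  = 8.5600 × (1.5395 − 0.98031) / 0.00531 = 901.42 s.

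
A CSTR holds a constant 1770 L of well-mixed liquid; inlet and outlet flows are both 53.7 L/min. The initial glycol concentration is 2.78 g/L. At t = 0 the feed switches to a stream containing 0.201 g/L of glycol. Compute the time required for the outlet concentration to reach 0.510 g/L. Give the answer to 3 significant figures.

69.9 min

Unsteady species balance (constant V, well mixed): V dC/dt = Q(C_in − C), so τ = V/Q = 32.961 min.
C(t) = C_in + (C₀ − C_in) e^(−t/τ). Set C = 0.510 and solve for t:
e^(−t/τ) = (C − C_in)/(C₀ − C_in) = (0.510 − 0.201)/(2.78 − 0.201) = 0.11981
t = −τ ln(…) = 32.961 × 2.1218 = 69.937 min.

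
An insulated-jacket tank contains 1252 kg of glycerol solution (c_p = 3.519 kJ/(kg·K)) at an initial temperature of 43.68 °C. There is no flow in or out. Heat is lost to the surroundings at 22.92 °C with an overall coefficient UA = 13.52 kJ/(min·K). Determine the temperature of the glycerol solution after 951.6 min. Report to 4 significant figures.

Energy balance: M c_p dT/dt = −UA(T − T_amb).
dT/dt = (T_ss − T)/τ with T_ss = T_amb = 22.9200 °C, τ = M c_p/UA = 1252·3.519/13.52 = 325.872 min.
This is linear first-order; T(t) = T_ss + (T₀ − T_ss) e^(−t/τ).
T(951.6) = 22.9200 + (20.7600)·0.0539247 = 24.0395 °C.

24.04 °C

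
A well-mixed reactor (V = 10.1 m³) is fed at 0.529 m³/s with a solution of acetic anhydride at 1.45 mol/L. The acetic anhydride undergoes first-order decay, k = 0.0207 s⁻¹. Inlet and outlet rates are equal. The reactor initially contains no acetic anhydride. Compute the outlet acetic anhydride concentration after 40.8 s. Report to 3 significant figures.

0.987 mol/L

V dC/dt = Q(C_in − C) − k V C.
dC/dt = (Q/V) C_in − (Q/V + k) C; effective rate a = Q/V + k = 0.052376 + 0.0207 = 0.073076 s⁻¹.
C_ss = Q C_in/(Q + kV) = 1.0393 mol/L; C(t) = C_ss + (C₀ − C_ss) e^(−a t).
C(40.8) = 1.0393 + (-1.0393)·e^(−0.073076·40.8) = 1.0393 + (-1.0393)·0.050716 = 0.98656 mol/L.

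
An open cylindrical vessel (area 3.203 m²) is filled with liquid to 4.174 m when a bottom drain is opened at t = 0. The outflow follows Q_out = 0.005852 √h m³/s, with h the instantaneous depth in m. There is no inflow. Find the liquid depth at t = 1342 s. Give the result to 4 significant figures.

With no inflow, A dh/dt = −0.005852 √h.
∫ h^(−1/2) dh = −(0.005852/A) ∫ dt, giving 2√h = 2√h₀ − (0.005852/A) t.
√h = √4.174 − 0.005852·1342/(2·3.203) = 2.04304 − 1.22594 = 0.817095.
h = 0.817095² = 0.667644 m.

0.6676 m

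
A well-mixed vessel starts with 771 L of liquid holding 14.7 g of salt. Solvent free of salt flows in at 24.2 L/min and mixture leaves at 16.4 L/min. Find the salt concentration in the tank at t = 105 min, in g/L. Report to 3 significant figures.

Let m(t) be the amount of salt. Volume: V(t) = V₀ + (Q_in − Q_out) t = 771 + 7.8000 t; V(105) = 1590.0 L.
Species balance (pure solvent in): dm/dt = −Q_out · m/V(t).
Separate: dm/m = −Q_out dt/V(t) ⇒ ln(m/m₀) = −(Q_out/(Q_in−Q_out)) ln(V/V₀).
m = m₀ (V₀/V)^(Q_out/(Q_in−Q_out)) = 14.7 × (771/1590.0)^(2.1026) = 3.2092 g.
C = m/V = 3.2092/1590.0 = 0.0020183 g/L.

0.00202 g/L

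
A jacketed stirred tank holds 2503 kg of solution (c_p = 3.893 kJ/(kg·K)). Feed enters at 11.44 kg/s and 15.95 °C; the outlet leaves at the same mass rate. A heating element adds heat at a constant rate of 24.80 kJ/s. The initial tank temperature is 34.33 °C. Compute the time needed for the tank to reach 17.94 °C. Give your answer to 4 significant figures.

Energy balance: M c_p dT/dt = ṁ c_p (T_in − T) + 24.80.
τ = M/ṁ = 218.794 s; T_ss = T_in + Q̇/(ṁ c_p) = 16.5069 °C.
T(t) = T_ss + (T₀ − T_ss) e^(−t/τ). Set T = 17.94:
e^(−t/τ) = (17.94 − 16.5069)/(34.33 − 16.5069) = 0.0804093
t = −218.794 · ln(0.0804093) = 551.497 s.

551.5 s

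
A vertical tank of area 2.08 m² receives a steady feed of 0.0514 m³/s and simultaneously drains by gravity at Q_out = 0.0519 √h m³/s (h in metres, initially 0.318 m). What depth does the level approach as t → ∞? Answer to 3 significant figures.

Level balance: A dh/dt = 0.0514 − 0.0519 √h. Setting dh/dt = 0:
Q_in = 0.0519 √h_ss ⇒ √h_ss = 0.0514/0.0519 = 0.99037.
h_ss = 0.99037² = 0.98082 m. (Since h₀ = 0.318 m < h_ss, the level will rise toward this value.)

0.981 m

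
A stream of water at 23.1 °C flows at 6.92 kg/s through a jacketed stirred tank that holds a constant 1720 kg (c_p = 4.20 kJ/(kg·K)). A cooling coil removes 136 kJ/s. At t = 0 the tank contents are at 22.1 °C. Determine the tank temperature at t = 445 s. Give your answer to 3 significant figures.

M c_p dT/dt = ṁ c_p (T_in − T) − Q̇.
τ = M/ṁ = 248.55 s; T_ss = T_in − Q̇/(ṁ c_p) = 23.1 − 136/(6.92·4.20) = 18.421 °C.
This is linear first-order; T(t) = T_ss + (T₀ − T_ss) e^(−t/τ).
T(445) = 18.421 + (3.6793)·e^(−445/248.55) = 18.421 + (3.6793)·0.16690 = 19.035 °C.

19.0 °C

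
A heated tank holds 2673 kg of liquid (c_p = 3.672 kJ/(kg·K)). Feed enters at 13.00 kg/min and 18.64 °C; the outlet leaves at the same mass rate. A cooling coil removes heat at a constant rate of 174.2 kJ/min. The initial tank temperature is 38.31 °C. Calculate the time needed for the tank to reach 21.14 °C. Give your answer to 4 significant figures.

274.1 min

M c_p dT/dt = ṁ c_p (T_in − T) − Q̇.
τ = M/ṁ = 205.615 min; T_ss = T_in − Q̇/(ṁ c_p) = 14.9908 °C.
T(t) = T_ss + (T₀ − T_ss) e^(−t/τ). Set T = 21.14:
e^(−t/τ) = (21.14 − 14.9908)/(38.31 − 14.9908) = 0.263698
t = −205.615 · ln(0.263698) = 274.075 min.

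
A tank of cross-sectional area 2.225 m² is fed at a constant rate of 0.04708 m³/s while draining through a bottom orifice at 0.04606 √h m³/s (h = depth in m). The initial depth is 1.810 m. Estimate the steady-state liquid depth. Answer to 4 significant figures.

A dh/dt = Q_in − 0.04606 √h. Steady state requires inflow = outflow:
Q_in = 0.04606 √h_ss ⇒ √h_ss = 0.04708/0.04606 = 1.02215.
h_ss = 1.02215² = 1.04478 m. (Since h₀ = 1.810 m > h_ss, the level will fall toward this value.)

1.045 m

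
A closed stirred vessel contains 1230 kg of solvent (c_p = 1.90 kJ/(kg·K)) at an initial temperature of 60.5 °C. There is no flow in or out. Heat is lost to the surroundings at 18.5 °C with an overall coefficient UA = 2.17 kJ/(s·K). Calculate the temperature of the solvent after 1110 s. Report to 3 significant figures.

33.5 °C

Unsteady energy balance on the tank contents: M c_p dT/dt = −UA(T − T_amb).
dT/dt = (T_ss − T)/τ with T_ss = T_amb = 18.500 °C, τ = M c_p/UA = 1230·1.90/2.17 = 1077.0 s.
Solution: T(t) = T_ss + (T₀ − T_ss) e^(−t/τ).
T(1110) = 18.500 + (42.000)·0.35676 = 33.484 °C.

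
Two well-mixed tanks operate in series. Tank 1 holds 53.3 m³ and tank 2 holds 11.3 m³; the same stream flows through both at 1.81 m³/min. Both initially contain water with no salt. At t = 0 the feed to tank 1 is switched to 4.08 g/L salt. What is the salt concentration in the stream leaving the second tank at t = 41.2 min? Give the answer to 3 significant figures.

2.80 g/L

Each tank obeys Vᵢ dCᵢ/dt = Q(Cᵢ₋₁ − Cᵢ), so τᵢ = Vᵢ/Q.
τ₁ = 53.3/1.81 = 29.448 min; τ₂ = 11.3/1.81 = 6.2431 min.
Solving the cascade with C₁(0)=C₂(0)=0 gives C₂(t) = C_in[1 − (τ₁ e^(−t/τ₁) − τ₂ e^(−t/τ₂))/(τ₁ − τ₂)].
At t = 41.2: e^(−t/τ₁) = 0.24682, e^(−t/τ₂) = 0.0013613.
C₂ = 4.08·[1 − (29.448·0.24682 − 6.2431·0.0013613)/(23.204)] = 4.08·0.68714 = 2.8035 g/L.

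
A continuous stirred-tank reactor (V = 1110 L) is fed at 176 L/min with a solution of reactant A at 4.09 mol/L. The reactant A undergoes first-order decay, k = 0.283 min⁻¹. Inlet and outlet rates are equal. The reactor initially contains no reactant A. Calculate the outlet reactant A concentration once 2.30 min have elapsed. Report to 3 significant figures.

V dC/dt = Q(C_in − C) − k V C.
dC/dt = (Q/V) C_in − (Q/V + k) C; effective rate a = Q/V + k = 0.15856 + 0.283 = 0.44156 min⁻¹.
C_ss = Q C_in/(Q + kV) = 1.4687 mol/L; C(t) = C_ss + (C₀ − C_ss) e^(−a t).
C(2.30) = 1.4687 + (-1.4687)·e^(−0.44156·2.30) = 1.4687 + (-1.4687)·0.36219 = 0.93673 mol/L.

0.937 mol/L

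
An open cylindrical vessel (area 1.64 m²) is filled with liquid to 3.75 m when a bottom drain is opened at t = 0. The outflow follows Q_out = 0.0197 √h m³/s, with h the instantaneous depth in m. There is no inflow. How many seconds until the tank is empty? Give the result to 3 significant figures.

Mass balance (ρ constant): A dh/dt = −0.0197 √h.
∫ h^(−1/2) dh = −(0.0197/A) ∫ dt, giving 2√h = 2√h₀ − (0.0197/A) t.
Tank is empty when √h = 0: t_empty = 2A√h₀/0.0197.
t_empty = 2·1.64·√3.75/0.0197 = 3.2800·1.9365/0.0197 = 322.42 s.

322 s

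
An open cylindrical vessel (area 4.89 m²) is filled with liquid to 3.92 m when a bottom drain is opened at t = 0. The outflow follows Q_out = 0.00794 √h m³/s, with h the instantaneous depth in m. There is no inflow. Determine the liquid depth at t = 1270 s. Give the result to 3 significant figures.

With no inflow, A dh/dt = −0.00794 √h.
∫ h^(−1/2) dh = −(0.00794/A) ∫ dt, giving 2√h = 2√h₀ − (0.00794/A) t.
√h = √3.92 − 0.00794·1270/(2·4.89) = 1.9799 − 1.0311 = 0.94884.
h = 0.94884² = 0.90029 m.

0.900 m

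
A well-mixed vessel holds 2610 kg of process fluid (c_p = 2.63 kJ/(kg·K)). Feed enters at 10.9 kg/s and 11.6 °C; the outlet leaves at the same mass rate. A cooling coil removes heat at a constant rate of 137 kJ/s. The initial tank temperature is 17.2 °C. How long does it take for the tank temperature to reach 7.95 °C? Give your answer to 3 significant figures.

531 s

M c_p dT/dt = ṁ c_p (T_in − T) − Q̇.
τ = M/ṁ = 239.45 s; T_ss = T_in − Q̇/(ṁ c_p) = 6.8210 °C.
T(t) = T_ss + (T₀ − T_ss) e^(−t/τ). Set T = 7.95:
e^(−t/τ) = (7.95 − 6.8210)/(17.2 − 6.8210) = 0.10878
t = −239.45 · ln(0.10878) = 531.20 s.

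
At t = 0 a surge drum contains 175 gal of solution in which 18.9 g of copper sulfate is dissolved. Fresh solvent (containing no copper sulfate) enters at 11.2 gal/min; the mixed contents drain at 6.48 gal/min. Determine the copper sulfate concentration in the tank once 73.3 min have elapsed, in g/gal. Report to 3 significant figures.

0.00811 g/gal

Let m(t) be the amount of copper sulfate. Volume: V(t) = V₀ + (Q_in − Q_out) t = 175 + 4.7200 t; V(73.3) = 520.98 gal.
Species balance (pure solvent in): dm/dt = −Q_out · m/V(t).
Separate: dm/m = −Q_out dt/V(t) ⇒ ln(m/m₀) = −(Q_out/(Q_in−Q_out)) ln(V/V₀).
m = m₀ (V₀/V)^(Q_out/(Q_in−Q_out)) = 18.9 × (175/520.98)^(1.3729) = 4.2269 g.
C = m/V = 4.2269/520.98 = 0.0081134 g/gal.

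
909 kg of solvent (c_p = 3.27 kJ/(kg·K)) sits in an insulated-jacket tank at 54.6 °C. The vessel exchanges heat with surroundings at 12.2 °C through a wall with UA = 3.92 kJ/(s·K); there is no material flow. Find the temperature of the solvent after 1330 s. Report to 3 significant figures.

Lumped-capacitance energy balance: M c_p dT/dt = UA(T_amb − T).
dT/dt = (T_ss − T)/τ with T_ss = T_amb = 12.200 °C, τ = M c_p/UA = 909·3.27/3.92 = 758.27 s.
This is linear first-order; T(t) = T_ss + (T₀ − T_ss) e^(−t/τ).
T(1330) = 12.200 + (42.400)·0.17308 = 19.539 °C.

19.5 °C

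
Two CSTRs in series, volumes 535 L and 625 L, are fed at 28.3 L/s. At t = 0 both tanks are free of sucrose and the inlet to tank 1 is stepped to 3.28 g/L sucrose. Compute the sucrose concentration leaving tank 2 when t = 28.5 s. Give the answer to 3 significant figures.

1.33 g/L

Species balance on tank i: dCᵢ/dt = (Cᵢ₋₁ − Cᵢ)/τᵢ with τᵢ = Vᵢ/Q.
τ₁ = 535/28.3 = 18.905 s; τ₂ = 625/28.3 = 22.085 s.
Tank 1: C₁ = C_in(1 − e^(−t/τ₁)). Tank 2 (τ₁ ≠ τ₂): C₂ = C_in[1 − (τ₁ e^(−t/τ₁) − τ₂ e^(−t/τ₂))/(τ₁ − τ₂)].
At t = 28.5: e^(−t/τ₁) = 0.22145, e^(−t/τ₂) = 0.27514.
C₂ = 3.28·[1 − (18.905·0.22145 − 22.085·0.27514)/(-3.1802)] = 3.28·0.40570 = 1.3307 g/L.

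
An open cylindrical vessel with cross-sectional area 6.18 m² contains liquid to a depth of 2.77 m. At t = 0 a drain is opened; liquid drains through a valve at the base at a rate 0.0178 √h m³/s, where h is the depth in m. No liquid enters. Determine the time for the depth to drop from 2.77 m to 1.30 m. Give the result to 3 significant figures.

A dh/dt = −Q_out = −0.0178 √h.
∫ h^(−1/2) dh = −(0.0178/A) ∫ dt, giving 2√h = 2√h₀ − (0.0178/A) t.
t = 2A(√h₀ − √h)/0.0178 = 2·6.18·(√2.77 − √1.30)/0.0178
  = 12.360 × (1.6643 − 1.1402) / 0.0178 = 363.96 s.

364 s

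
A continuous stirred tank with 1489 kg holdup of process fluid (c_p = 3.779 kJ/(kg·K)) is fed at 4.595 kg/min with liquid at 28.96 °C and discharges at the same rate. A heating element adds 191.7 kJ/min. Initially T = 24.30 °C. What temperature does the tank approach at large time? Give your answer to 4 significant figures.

40.00 °C

First-law balance (no shaft work): M c_p dT/dt = ṁ c_p (T_in − T) + 191.7.
At steady state dT/dt = 0 ⇒ T_ss = T_in + Q̇/(ṁ c_p) = 28.96 + 191.7/(4.595·3.779) = 39.9998 °C.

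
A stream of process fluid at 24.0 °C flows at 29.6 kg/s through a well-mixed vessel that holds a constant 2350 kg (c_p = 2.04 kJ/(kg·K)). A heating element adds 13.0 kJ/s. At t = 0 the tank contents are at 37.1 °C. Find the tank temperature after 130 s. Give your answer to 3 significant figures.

M c_p dT/dt = ṁ c_p (T_in − T) + Q̇.
τ = M/ṁ = 79.392 s; T_ss = T_in + Q̇/(ṁ c_p) = 24.0 + 13.0/(29.6·2.04) = 24.215 °C.
This is linear first-order; T(t) = T_ss + (T₀ − T_ss) e^(−t/τ).
T(130) = 24.215 + (12.885)·e^(−130/79.392) = 24.215 + (12.885)·0.19448 = 26.721 °C.

26.7 °C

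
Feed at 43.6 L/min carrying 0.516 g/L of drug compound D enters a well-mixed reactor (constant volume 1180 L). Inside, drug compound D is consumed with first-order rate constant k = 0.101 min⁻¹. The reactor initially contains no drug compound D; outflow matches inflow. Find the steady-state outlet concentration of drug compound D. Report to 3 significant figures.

Species balance: V dC/dt = Q C_in − Q C − k V C.
Steady state (dC/dt = 0): C_ss = Q C_in/(Q + kV) = C_in/(1 + kV/Q).
C_ss = 43.6·0.516/(43.6 + 0.101·1180) = 22.498/162.78 = 0.13821 g/L.

0.138 g/L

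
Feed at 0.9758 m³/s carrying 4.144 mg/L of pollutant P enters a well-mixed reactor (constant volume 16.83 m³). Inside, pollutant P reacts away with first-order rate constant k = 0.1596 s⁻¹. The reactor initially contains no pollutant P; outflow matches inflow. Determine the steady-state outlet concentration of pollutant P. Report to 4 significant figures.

1.104 mg/L

Species balance: V dC/dt = Q C_in − Q C − k V C.
At steady state: 0 = Q C_in − (Q + kV) C_ss, so C_ss = Q C_in/(Q + kV).
C_ss = 0.9758·4.144/(0.9758 + 0.1596·16.83) = 4.04372/3.66187 = 1.10428 mg/L.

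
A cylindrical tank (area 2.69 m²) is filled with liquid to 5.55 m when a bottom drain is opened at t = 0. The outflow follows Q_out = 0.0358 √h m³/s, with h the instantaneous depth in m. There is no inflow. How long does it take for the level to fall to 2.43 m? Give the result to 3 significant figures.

With no inflow, A dh/dt = −0.0358 √h.
This is separable: 2 d(√h)/dt = −0.0358/A, so √h = √h₀ − (0.0358/(2A)) t.
t = 2A(√h₀ − √h)/0.0358 = 2·2.69·(√5.55 − √2.43)/0.0358
  = 5.3800 × (2.3558 − 1.5588) / 0.0358 = 119.77 s.

120 s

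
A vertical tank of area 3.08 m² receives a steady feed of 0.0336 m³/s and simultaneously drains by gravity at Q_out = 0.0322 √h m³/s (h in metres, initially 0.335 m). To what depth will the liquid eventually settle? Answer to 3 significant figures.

Unsteady balance on liquid volume: A dh/dt = Q_in − 0.0322 √h. At steady state dh/dt = 0:
Q_in = 0.0322 √h_ss ⇒ √h_ss = 0.0336/0.0322 = 1.0435.
h_ss = 1.0435² = 1.0888 m. (Since h₀ = 0.335 m < h_ss, the level will rise toward this value.)

1.09 m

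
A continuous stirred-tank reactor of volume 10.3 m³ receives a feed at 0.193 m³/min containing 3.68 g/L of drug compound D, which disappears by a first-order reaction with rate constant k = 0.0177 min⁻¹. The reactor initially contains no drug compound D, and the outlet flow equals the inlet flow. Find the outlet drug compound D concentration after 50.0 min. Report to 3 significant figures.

1.59 g/L

Accumulation = in − out − consumed: V dC/dt = Q C_in − Q C − k V C.
This is linear with rate a = Q/V + k = 0.036438 min⁻¹.
C_ss = Q C_in/(Q + kV) = 1.8924 g/L; C(t) = C_ss + (C₀ − C_ss) e^(−a t).
C(50.0) = 1.8924 + (-1.8924)·e^(−0.036438·50.0) = 1.8924 + (-1.8924)·0.16172 = 1.5864 g/L.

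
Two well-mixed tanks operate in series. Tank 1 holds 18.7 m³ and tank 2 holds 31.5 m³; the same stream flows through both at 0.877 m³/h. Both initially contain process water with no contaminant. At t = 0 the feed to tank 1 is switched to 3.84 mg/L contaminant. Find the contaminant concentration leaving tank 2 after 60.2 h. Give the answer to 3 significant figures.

Each tank obeys Vᵢ dCᵢ/dt = Q(Cᵢ₋₁ − Cᵢ), so τᵢ = Vᵢ/Q.
τ₁ = 18.7/0.877 = 21.323 h; τ₂ = 31.5/0.877 = 35.918 h.
Solving the cascade with C₁(0)=C₂(0)=0 gives C₂(t) = C_in[1 − (τ₁ e^(−t/τ₁) − τ₂ e^(−t/τ₂))/(τ₁ − τ₂)].
At t = 60.2: e^(−t/τ₁) = 0.059411, e^(−t/τ₂) = 0.18711.
C₂ = 3.84·[1 − (21.323·0.059411 − 35.918·0.18711)/(-14.595)] = 3.84·0.62632 = 2.4051 mg/L.

2.41 mg/L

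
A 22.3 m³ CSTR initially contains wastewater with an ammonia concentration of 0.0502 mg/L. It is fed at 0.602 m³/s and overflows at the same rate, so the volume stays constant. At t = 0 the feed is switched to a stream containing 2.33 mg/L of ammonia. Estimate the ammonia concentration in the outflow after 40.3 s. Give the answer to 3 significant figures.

1.56 mg/L

Accumulation = in − out for the solute gives V dC/dt = Q(C_in − C).
So dC/dt = (C_in − C)/τ with τ = V/Q = 22.3/0.602 = 37.043 s.
C approaches C_in exponentially: C(t) = C_in + (C₀ − C_in) e^(−t/τ).
C(40.3) = 2.33 + (0.0502 − 2.33)·e^(−40.3/37.043) = 2.33 + (-2.2798)·0.33692 = 1.5619 mg/L.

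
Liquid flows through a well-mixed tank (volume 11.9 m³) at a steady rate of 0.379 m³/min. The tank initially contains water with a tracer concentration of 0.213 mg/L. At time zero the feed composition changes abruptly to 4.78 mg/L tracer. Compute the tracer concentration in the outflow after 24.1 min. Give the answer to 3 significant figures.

2.66 mg/L

Unsteady species balance (constant V, well mixed): V dC/dt = Q(C_in − C).
So dC/dt = (C_in − C)/τ with τ = V/Q = 11.9/0.379 = 31.398 min.
This is linear first-order; C(t) = C_in + (C₀ − C_in) e^(−t/τ).
C(24.1) = 4.78 + (0.213 − 4.78)·e^(−24.1/31.398) = 4.78 + (-4.5670)·0.46415 = 2.6602 mg/L.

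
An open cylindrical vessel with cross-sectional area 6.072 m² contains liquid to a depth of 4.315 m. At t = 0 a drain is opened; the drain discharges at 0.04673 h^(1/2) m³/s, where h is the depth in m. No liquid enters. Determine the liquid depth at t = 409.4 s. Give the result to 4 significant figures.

0.2519 m

A dh/dt = −Q_out = −0.04673 √h.
Separate and integrate: 2(√h − √h₀) = −(0.04673/A) t.
√h = √4.315 − 0.04673·409.4/(2·6.072) = 2.07726 − 1.57537 = 0.501890.
h = 0.501890² = 0.251894 m.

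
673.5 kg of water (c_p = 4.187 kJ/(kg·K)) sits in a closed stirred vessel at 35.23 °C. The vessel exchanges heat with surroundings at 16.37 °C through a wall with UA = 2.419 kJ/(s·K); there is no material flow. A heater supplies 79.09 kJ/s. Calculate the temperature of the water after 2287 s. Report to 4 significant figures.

47.12 °C

Energy balance: M c_p dT/dt = −UA(T − T_amb) + Q̇.
dT/dt = (T_ss − T)/τ with T_ss = T_amb + Q̇/UA = 16.37 + 79.09/2.419 = 49.0653 °C, τ = M c_p/UA = 673.5·4.187/2.419 = 1165.75 s.
T approaches T_ss exponentially: T(t) = T_ss + (T₀ − T_ss) e^(−t/τ).
T(2287) = 49.0653 + (-13.8353)·0.140601 = 47.1201 °C.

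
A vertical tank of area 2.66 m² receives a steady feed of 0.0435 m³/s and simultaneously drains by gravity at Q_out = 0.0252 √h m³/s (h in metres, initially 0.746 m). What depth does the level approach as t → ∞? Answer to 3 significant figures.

2.98 m

A dh/dt = Q_in − 0.0252 √h. Steady state requires inflow = outflow:
Q_in = 0.0252 √h_ss ⇒ √h_ss = 0.0435/0.0252 = 1.7262.
h_ss = 1.7262² = 2.9797 m. (Since h₀ = 0.746 m < h_ss, the level will rise toward this value.)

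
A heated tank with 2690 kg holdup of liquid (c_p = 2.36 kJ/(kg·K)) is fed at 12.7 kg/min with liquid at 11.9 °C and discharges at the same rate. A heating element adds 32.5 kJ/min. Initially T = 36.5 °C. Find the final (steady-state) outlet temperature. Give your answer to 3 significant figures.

Heat balance on the well-mixed liquid: M c_p dT/dt = ṁ c_p (T_in − T) + 32.5.
At steady state dT/dt = 0 ⇒ T_ss = T_in + Q̇/(ṁ c_p) = 11.9 + 32.5/(12.7·2.36) = 12.984 °C.

13.0 °C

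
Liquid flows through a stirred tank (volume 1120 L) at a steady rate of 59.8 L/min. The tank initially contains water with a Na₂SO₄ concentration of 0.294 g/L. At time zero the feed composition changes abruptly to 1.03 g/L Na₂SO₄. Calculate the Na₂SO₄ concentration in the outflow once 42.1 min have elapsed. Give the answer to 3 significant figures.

0.952 g/L

Transient balance on the dissolved component: V dC/dt = Q(C_in − C).
So dC/dt = (C_in − C)/τ with τ = V/Q = 1120/59.8 = 18.729 min.
Integrating: C(t) = C_in + (C₀ − C_in) e^(−t/τ).
C(42.1) = 1.03 + (0.294 − 1.03)·e^(−42.1/18.729) = 1.03 + (-0.73600)·0.10563 = 0.95226 g/L.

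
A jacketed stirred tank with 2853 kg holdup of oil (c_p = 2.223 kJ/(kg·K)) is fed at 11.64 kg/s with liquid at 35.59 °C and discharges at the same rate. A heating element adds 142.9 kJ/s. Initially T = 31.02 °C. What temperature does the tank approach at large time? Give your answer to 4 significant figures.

Unsteady energy balance on the tank contents: M c_p dT/dt = ṁ c_p (T_in − T) + 142.9.
At steady state dT/dt = 0 ⇒ T_ss = T_in + Q̇/(ṁ c_p) = 35.59 + 142.9/(11.64·2.223) = 41.1126 °C.

41.11 °C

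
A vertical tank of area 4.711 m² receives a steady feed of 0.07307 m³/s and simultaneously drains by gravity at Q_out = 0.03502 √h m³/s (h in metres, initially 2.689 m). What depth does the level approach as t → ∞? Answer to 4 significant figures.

A dh/dt = Q_in − 0.03502 √h. Steady state requires inflow = outflow:
Q_in = 0.03502 √h_ss ⇒ √h_ss = 0.07307/0.03502 = 2.08652.
h_ss = 2.08652² = 4.35357 m. (Since h₀ = 2.689 m < h_ss, the level will rise toward this value.)

4.354 m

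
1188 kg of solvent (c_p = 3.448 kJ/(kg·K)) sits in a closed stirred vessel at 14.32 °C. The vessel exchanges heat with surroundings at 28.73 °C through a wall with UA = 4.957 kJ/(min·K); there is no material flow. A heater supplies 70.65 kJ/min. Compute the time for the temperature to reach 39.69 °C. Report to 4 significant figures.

1788 min

M c_p dT/dt = −UA(T − T_amb) + Q̇.
τ = M c_p/UA = 826.351 min; T_ss = T_amb + Q̇/UA = 28.73 + 70.65/4.957 = 42.9826 °C.
T(t) = T_ss + (T₀ − T_ss)e^(−t/τ); set T = 39.69:
t = −τ ln[(T − T_ss)/(T₀ − T_ss)] = −826.351 · ln(0.114874) = 1788.16 min.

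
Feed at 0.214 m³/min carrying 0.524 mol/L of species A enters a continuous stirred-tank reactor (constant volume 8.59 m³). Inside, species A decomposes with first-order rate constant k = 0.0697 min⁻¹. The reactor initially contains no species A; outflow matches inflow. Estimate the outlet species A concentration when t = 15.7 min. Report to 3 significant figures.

Species balance: V dC/dt = Q C_in − Q C − k V C.
dC/dt = (Q/V) C_in − (Q/V + k) C; effective rate a = Q/V + k = 0.024913 + 0.0697 = 0.094613 min⁻¹.
C_ss = Q C_in/(Q + kV) = 0.13798 mol/L; C(t) = C_ss + (C₀ − C_ss) e^(−a t).
C(15.7) = 0.13798 + (-0.13798)·e^(−0.094613·15.7) = 0.13798 + (-0.13798)·0.22641 = 0.10674 mol/L.

0.107 mol/L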